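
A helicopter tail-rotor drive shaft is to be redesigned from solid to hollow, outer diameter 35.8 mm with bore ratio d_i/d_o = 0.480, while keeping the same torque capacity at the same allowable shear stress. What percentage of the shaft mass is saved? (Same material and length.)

Equal τ_max and T ⇒ the solid shaft needs d_s³ = d_o³(1−k⁴), so d_s = 35.8·(1−0.480⁴)^(1/3) = 35.15 mm.
Area ratio A_h/A_s = d_o²(1−k²)/d_s² = (1−k²)/(1−k⁴)^(2/3) = 0.7981.
Mass saving = 1 − 0.7981 = 20.2 %.

20.2 %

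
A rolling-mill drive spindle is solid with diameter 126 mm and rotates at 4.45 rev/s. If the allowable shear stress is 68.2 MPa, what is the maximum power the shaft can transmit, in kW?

749 kW

J = πd⁴/32 = π(0.126)⁴/32 = 2.474×10^-5 m⁴.
T_max = τ_allow·J/r = 6.82×10^7 × 2.474×10^-5 / 0.0630 = 26790 N·m.
ω = 2π·4.45 = 27.96 rad/s, so P_max = T_max·ω = 7.490×10^5 W.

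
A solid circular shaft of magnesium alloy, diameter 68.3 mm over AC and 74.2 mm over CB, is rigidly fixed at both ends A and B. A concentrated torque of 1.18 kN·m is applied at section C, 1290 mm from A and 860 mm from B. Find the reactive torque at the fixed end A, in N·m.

Compatibility: T_A·a/J_AC = T_B·b/J_CB with T_A + T_B = T₀.
J_AC = 2.14×10^-6 m⁴, J_CB = 2.98×10^-6 m⁴, so T_A = T₀·(J_AC/a)/((J_AC/a)+(J_CB/b)) = 381.9 N·m, T_B = 798.1 N·m.

382 N·m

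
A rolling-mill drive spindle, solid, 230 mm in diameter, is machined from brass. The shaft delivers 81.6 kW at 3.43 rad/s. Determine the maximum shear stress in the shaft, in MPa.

ω = 3.43 rad/s, so T = P/ω = 81.6×10³ / 3.430 = 23790 N·m.
J = πd⁴/32 = π(0.230)⁴/32 = 2.747×10^-4 m⁴.
τ_max = T·r/J = 23790 × 0.115 / 2.747×10^-4 = 9.958×10^6 Pa.

9.96 MPa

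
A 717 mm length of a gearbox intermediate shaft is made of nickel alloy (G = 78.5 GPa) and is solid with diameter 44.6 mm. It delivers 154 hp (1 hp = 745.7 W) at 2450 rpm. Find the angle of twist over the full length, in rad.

0.0105 rad

ω = 2π·2450/60 = 256.6 rad/s, so T = P/ω = 154×745.7 / 256.6 = 447.6 N·m.
J = πd⁴/32 = π(0.0446)⁴/32 = 3.885×10^-7 m⁴.
θ = T·L/(G·J) = 447.6 × 0.717 / (78.5×10⁹ × 3.885×10^-7) = 0.01052 rad.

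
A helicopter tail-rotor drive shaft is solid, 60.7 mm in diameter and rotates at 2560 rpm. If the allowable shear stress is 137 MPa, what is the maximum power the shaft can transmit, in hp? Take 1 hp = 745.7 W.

2160 hp

J = πd⁴/32 = π(0.0607)⁴/32 = 1.333×10^-6 m⁴.
T_max = τ_allow·J/r = 1.37×10^8 × 1.333×10^-6 / 0.0304 = 6016 N·m.
ω = 2π·2560/60 = 268.1 rad/s, so P_max = T_max·ω = 1.613×10^6 W.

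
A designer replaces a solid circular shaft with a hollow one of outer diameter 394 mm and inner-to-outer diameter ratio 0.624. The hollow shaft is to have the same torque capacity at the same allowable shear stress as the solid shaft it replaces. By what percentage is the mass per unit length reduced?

Equal τ_max and T ⇒ the solid shaft needs d_s³ = d_o³(1−k⁴), so d_s = 394·(1−0.624⁴)^(1/3) = 373.0 mm.
Area ratio A_h/A_s = d_o²(1−k²)/d_s² = (1−k²)/(1−k⁴)^(2/3) = 0.6814.
Mass saving = 1 − 0.6814 = 31.9 %.

31.9 %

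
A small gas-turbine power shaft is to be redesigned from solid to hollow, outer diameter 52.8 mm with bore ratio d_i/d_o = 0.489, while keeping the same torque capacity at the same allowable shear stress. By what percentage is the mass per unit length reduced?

20.9 %

Equal τ_max and T ⇒ the solid shaft needs d_s³ = d_o³(1−k⁴), so d_s = 52.8·(1−0.489⁴)^(1/3) = 51.77 mm.
Area ratio A_h/A_s = d_o²(1−k²)/d_s² = (1−k²)/(1−k⁴)^(2/3) = 0.7913.
Mass saving = 1 − 0.7913 = 20.9 %.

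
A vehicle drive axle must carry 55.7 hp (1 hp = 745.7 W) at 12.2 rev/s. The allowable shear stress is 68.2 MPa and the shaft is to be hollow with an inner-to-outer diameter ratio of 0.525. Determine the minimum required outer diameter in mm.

35.2 mm

ω = 2π·12.2 = 76.65 rad/s, so T = P/ω = 55.7×745.7 / 76.65 = 541.9 N·m.
For a hollow shaft with d_i/d_o = 0.525: τ_max = 16T/(π d_o³ (1−k⁴)), so d_o = [16T/(π τ_allow (1−k⁴))]^(1/3) = [16·541.9/(π·6.82×10^7·0.9240)]^(1/3) = 0.03525 m.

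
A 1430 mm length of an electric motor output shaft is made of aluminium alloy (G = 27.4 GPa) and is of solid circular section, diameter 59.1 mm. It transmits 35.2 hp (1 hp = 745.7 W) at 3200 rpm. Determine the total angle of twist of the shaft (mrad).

3.41 mrad

ω = 2π·3200/60 = 335.1 rad/s, so T = P/ω = 35.2×745.7 / 335.1 = 78.33 N·m.
J = πd⁴/32 = π(0.0591)⁴/32 = 1.198×10^-6 m⁴.
θ = T·L/(G·J) = 78.33 × 1.43 / (27.4×10⁹ × 1.198×10^-6) = 3.413×10^-3 rad.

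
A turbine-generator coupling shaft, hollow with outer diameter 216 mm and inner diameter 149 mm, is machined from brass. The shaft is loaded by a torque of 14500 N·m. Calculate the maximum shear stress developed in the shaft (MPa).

J = π(d_o⁴ − d_i⁴)/32 = π(0.216⁴ − 0.149⁴)/32 = 1.653×10^-4 m⁴.
τ_max = T·r/J = 14500 × 0.108 / 1.653×10^-4 = 9.473×10^6 Pa.

9.47 MPa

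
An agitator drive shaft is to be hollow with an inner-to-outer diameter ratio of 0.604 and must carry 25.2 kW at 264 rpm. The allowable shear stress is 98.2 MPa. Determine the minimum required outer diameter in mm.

37.9 mm

ω = 2π·264/60 = 27.65 rad/s, so T = P/ω = 25.2×10³ / 27.65 = 911.5 N·m.
For a hollow shaft with d_i/d_o = 0.604: τ_max = 16T/(π d_o³ (1−k⁴)), so d_o = [16T/(π τ_allow (1−k⁴))]^(1/3) = [16·911.5/(π·9.82×10^7·0.8669)]^(1/3) = 0.03792 m.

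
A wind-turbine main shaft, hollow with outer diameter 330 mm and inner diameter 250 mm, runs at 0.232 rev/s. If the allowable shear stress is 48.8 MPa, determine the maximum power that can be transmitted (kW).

J = π(d_o⁴ − d_i⁴)/32 = π(0.330⁴ − 0.250⁴)/32 = 7.808×10^-4 m⁴.
T_max = τ_allow·J/r = 4.88×10^7 × 7.808×10^-4 / 0.165 = 230900 N·m.
ω = 2π·0.232 = 1.458 rad/s, so P_max = T_max·ω = 3.366×10^5 W.

337 kW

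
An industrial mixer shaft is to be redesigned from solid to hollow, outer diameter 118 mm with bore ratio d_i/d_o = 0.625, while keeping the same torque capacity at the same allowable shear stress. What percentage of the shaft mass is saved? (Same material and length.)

32.0 %

Equal τ_max and T ⇒ the solid shaft needs d_s³ = d_o³(1−k⁴), so d_s = 118·(1−0.625⁴)^(1/3) = 111.7 mm.
Area ratio A_h/A_s = d_o²(1−k²)/d_s² = (1−k²)/(1−k⁴)^(2/3) = 0.6805.
Mass saving = 1 − 0.6805 = 32.0 %.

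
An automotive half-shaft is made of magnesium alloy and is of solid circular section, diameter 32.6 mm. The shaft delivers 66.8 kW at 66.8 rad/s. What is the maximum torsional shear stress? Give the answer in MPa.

147 MPa

ω = 66.8 rad/s, so T = P/ω = 66.8×10³ / 66.80 = 1000 N·m.
J = πd⁴/32 = π(0.0326)⁴/32 = 1.109×10^-7 m⁴.
τ_max = T·r/J = 1000 × 0.0163 / 1.109×10^-7 = 1.470×10^8 Pa.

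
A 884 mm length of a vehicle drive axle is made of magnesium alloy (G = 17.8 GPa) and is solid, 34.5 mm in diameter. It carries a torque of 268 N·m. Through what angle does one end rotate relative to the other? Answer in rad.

0.0957 rad

J = πd⁴/32 = π(0.0345)⁴/32 = 1.391×10^-7 m⁴.
θ = T·L/(G·J) = 268.0 × 0.884 / (17.8×10⁹ × 1.391×10^-7) = 0.09570 rad.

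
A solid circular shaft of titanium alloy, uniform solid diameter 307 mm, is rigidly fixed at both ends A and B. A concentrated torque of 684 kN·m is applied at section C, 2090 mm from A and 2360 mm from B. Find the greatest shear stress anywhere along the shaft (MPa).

63.9 MPa

With uniform GJ and both ends fixed, compatibility θ_AC = θ_CB gives T_A·a = T_B·b, together with T_A + T_B = T₀.
T_A = T₀·b/(a+b) = 684000·2360/4450 = 362800 N·m; T_B = 321200 N·m.
τ in each portion: τ_AC = 6.39×10^7 Pa, τ_CB = 5.65×10^7 Pa; maximum is in AC.
τ_max = T_AC·r/J = 362800·0.153/8.72×10^-4 = 6.385×10^7 Pa.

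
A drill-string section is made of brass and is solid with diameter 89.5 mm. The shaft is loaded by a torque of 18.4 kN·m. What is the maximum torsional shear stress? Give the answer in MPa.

J = πd⁴/32 = π(0.0895)⁴/32 = 6.299×10^-6 m⁴.
τ_max = T·r/J = 18400 × 0.0447 / 6.299×10^-6 = 1.307×10^8 Pa.

131 MPa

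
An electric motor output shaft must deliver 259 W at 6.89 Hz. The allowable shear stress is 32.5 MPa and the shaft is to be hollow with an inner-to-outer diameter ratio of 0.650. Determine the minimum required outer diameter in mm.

10.5 mm

ω = 2π·6.89 = 43.29 rad/s, so T = P/ω = 259 / 43.29 = 5.983 N·m.
For a hollow shaft with d_i/d_o = 0.650: τ_max = 16T/(π d_o³ (1−k⁴)), so d_o = [16T/(π τ_allow (1−k⁴))]^(1/3) = [16·5.983/(π·3.25×10^7·0.8215)]^(1/3) = 0.01045 m.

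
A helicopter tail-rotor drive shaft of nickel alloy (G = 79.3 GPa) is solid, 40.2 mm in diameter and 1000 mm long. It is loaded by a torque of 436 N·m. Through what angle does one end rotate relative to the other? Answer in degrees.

1.23°

J = πd⁴/32 = π(0.0402)⁴/32 = 2.564×10^-7 m⁴.
θ = T·L/(G·J) = 436.0 × 1.00 / (79.3×10⁹ × 2.564×10^-7) = 0.02144 rad.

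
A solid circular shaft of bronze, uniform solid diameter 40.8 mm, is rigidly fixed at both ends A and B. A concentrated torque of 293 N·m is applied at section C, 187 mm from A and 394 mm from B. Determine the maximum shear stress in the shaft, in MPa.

With uniform GJ and both ends fixed, compatibility θ_AC = θ_CB gives T_A·a = T_B·b, together with T_A + T_B = T₀.
T_A = T₀·b/(a+b) = 293.0·394/581.0 = 198.7 N·m; T_B = 94.30 N·m.
τ in each portion: τ_AC = 1.49×10^7 Pa, τ_CB = 7.07×10^6 Pa; maximum is in AC.
τ_max = T_AC·r/J = 198.7·0.0204/2.72×10^-7 = 1.490×10^7 Pa.

14.9 MPa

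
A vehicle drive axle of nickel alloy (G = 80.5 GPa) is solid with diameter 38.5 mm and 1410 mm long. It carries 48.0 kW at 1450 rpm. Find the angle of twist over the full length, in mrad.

25.7 mrad

ω = 2π·1450/60 = 151.8 rad/s, so T = P/ω = 48.0×10³ / 151.8 = 316.1 N·m.
J = πd⁴/32 = π(0.0385)⁴/32 = 2.157×10^-7 m⁴.
θ = T·L/(G·J) = 316.1 × 1.41 / (80.5×10⁹ × 2.157×10^-7) = 0.02567 rad.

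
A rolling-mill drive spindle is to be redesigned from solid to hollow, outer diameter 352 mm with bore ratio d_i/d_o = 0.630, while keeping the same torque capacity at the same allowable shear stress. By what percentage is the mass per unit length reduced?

32.4 %

Equal τ_max and T ⇒ the solid shaft needs d_s³ = d_o³(1−k⁴), so d_s = 352·(1−0.630⁴)^(1/3) = 332.5 mm.
Area ratio A_h/A_s = d_o²(1−k²)/d_s² = (1−k²)/(1−k⁴)^(2/3) = 0.6761.
Mass saving = 1 − 0.6761 = 32.4 %.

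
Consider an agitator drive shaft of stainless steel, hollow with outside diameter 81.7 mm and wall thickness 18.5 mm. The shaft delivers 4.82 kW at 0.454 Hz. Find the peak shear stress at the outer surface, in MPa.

ω = 2π·0.454 = 2.853 rad/s, so T = P/ω = 4.82×10³ / 2.853 = 1690 N·m.
J = π(d_o⁴ − d_i⁴)/32 = π(0.0817⁴ − 0.0447⁴)/32 = 3.982×10^-6 m⁴.
τ_max = T·r/J = 1690 × 0.0409 / 3.982×10^-6 = 1.733×10^7 Pa.

17.3 MPa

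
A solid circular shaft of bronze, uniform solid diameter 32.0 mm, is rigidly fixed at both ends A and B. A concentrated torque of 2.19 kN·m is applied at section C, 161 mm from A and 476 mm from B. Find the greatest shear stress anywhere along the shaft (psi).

With uniform GJ and both ends fixed, compatibility θ_AC = θ_CB gives T_A·a = T_B·b, together with T_A + T_B = T₀.
T_A = T₀·b/(a+b) = 2190·476/637.0 = 1636 N·m; T_B = 553.5 N·m.
τ in each portion: τ_AC = 2.54×10^8 Pa, τ_CB = 8.60×10^7 Pa; maximum is in AC.
τ_max = T_AC·r/J = 1636·0.0160/1.03×10^-7 = 2.544×10^8 Pa.

36900 psi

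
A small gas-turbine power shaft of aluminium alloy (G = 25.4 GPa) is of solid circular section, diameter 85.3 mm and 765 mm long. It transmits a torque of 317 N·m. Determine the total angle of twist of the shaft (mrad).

1.84 mrad

J = πd⁴/32 = π(0.0853)⁴/32 = 5.198×10^-6 m⁴.
θ = T·L/(G·J) = 317.0 × 0.765 / (25.4×10⁹ × 5.198×10^-6) = 1.837×10^-3 rad.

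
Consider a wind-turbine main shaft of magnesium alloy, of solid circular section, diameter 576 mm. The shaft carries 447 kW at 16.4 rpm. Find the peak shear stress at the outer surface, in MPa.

6.94 MPa

ω = 2π·16.4/60 = 1.717 rad/s, so T = P/ω = 447×10³ / 1.717 = 260300 N·m.
J = πd⁴/32 = π(0.576)⁴/32 = 0.01081 m⁴.
τ_max = T·r/J = 260300 × 0.288 / 0.01081 = 6.936×10^6 Pa.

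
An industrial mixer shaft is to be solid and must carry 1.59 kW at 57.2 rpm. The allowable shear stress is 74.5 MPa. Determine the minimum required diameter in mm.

ω = 2π·57.2/60 = 5.990 rad/s, so T = P/ω = 1.59×10³ / 5.990 = 265.4 N·m.
For a solid shaft τ_max = 16T/(πd³), so d = (16T/(π τ_allow))^(1/3) = (16·265.4/(π·7.45×10^7))^(1/3) = 0.02628 m.

26.3 mm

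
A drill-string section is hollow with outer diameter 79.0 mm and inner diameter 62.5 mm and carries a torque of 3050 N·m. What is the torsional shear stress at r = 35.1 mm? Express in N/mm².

46.0 N/mm²

J = π(d_o⁴ − d_i⁴)/32 = π(0.0790⁴ − 0.0625⁴)/32 = 2.326×10^-6 m⁴.
Shear stress varies linearly with radius: τ = T·r/J = 3050 × 0.0351 / 2.326×10^-6 = 4.603×10^7 Pa.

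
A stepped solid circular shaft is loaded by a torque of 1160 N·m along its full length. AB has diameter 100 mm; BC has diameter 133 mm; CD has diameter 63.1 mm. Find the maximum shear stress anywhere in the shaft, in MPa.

Under the same torque, τ_max = 16T/(πd³) is largest where d is smallest — segment CD (d = 63.1 mm).
τ_max = 16·1160/(π·(0.0631)³) = 2.351×10^7 Pa.

23.5 MPa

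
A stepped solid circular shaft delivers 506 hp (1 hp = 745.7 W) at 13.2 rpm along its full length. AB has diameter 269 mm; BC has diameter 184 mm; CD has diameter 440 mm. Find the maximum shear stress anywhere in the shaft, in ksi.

32.4 ksi

ω = 2π·13.2/60 = 1.382 rad/s, so T = P/ω = 506×745.7 / 1.382 = 273000 N·m.
Under the same torque, τ_max = 16T/(πd³) is largest where d is smallest — segment BC (d = 184 mm).
τ_max = 16·273000/(π·(0.184)³) = 2.232×10^8 Pa.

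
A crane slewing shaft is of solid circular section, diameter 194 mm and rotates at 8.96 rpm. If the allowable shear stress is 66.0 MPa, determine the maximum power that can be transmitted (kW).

J = πd⁴/32 = π(0.194)⁴/32 = 1.391×10^-4 m⁴.
T_max = τ_allow·J/r = 6.60×10^7 × 1.391×10^-4 / 0.0970 = 94620 N·m.
ω = 2π·8.96/60 = 0.9383 rad/s, so P_max = T_max·ω = 8.878×10^4 W.

88.8 kW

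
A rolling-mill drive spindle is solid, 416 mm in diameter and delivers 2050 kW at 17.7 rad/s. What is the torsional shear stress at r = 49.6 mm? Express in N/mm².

ω = 17.7 rad/s, so T = P/ω = 2050×10³ / 17.70 = 115800 N·m.
J = πd⁴/32 = π(0.416)⁴/32 = 2.940×10^-3 m⁴.
Shear stress varies linearly with radius: τ = T·r/J = 115800 × 0.0496 / 2.940×10^-3 = 1.954×10^6 Pa.

1.95 N/mm²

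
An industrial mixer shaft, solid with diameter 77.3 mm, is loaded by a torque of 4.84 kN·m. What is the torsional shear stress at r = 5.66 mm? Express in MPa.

7.82 MPa

J = πd⁴/32 = π(0.0773)⁴/32 = 3.505×10^-6 m⁴.
Shear stress varies linearly with radius: τ = T·r/J = 4840 × 0.00566 / 3.505×10^-6 = 7.815×10^6 Pa.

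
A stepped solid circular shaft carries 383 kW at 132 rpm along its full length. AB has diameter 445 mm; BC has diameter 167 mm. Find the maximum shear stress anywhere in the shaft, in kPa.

30300 kPa

ω = 2π·132/60 = 13.82 rad/s, so T = P/ω = 383×10³ / 13.82 = 27710 N·m.
Under the same torque, τ_max = 16T/(πd³) is largest where d is smallest — segment BC (d = 167 mm).
τ_max = 16·27710/(π·(0.167)³) = 3.030×10^7 Pa.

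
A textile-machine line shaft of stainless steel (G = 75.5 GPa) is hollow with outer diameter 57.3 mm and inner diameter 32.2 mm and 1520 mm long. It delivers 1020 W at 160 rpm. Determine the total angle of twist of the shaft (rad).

ω = 2π·160/60 = 16.76 rad/s, so T = P/ω = 1020 / 16.76 = 60.88 N·m.
J = π(d_o⁴ − d_i⁴)/32 = π(0.0573⁴ − 0.0322⁴)/32 = 9.528×10^-7 m⁴.
θ = T·L/(G·J) = 60.88 × 1.52 / (75.5×10⁹ × 9.528×10^-7) = 1.286×10^-3 rad.

0.00129 rad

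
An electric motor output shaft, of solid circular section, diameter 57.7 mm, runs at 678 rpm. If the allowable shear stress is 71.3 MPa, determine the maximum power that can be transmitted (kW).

J = πd⁴/32 = π(0.0577)⁴/32 = 1.088×10^-6 m⁴.
T_max = τ_allow·J/r = 7.13×10^7 × 1.088×10^-6 / 0.0289 = 2689 N·m.
ω = 2π·678/60 = 71.00 rad/s, so P_max = T_max·ω = 1.909×10^5 W.

191 kW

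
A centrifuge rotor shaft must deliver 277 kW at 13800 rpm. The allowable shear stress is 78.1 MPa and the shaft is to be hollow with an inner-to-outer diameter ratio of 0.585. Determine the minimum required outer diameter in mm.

24.2 mm

ω = 2π·13800/60 = 1445 rad/s, so T = P/ω = 277×10³ / 1445 = 191.7 N·m.
For a hollow shaft with d_i/d_o = 0.585: τ_max = 16T/(π d_o³ (1−k⁴)), so d_o = [16T/(π τ_allow (1−k⁴))]^(1/3) = [16·191.7/(π·7.81×10^7·0.8829)]^(1/3) = 0.02419 m.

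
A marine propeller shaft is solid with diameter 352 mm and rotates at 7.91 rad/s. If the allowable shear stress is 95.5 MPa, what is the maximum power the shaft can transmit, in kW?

J = πd⁴/32 = π(0.352)⁴/32 = 1.507×10^-3 m⁴.
T_max = τ_allow·J/r = 9.55×10^7 × 1.507×10^-3 / 0.176 = 817800 N·m.
ω = 7.91 rad/s, so P_max = T_max·ω = 6.469×10^6 W.

6470 kW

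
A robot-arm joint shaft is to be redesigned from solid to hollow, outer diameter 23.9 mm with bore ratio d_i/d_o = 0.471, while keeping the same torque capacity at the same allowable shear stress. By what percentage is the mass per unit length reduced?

Equal τ_max and T ⇒ the solid shaft needs d_s³ = d_o³(1−k⁴), so d_s = 23.9·(1−0.471⁴)^(1/3) = 23.50 mm.
Area ratio A_h/A_s = d_o²(1−k²)/d_s² = (1−k²)/(1−k⁴)^(2/3) = 0.8048.
Mass saving = 1 − 0.8048 = 19.5 %.

19.5 %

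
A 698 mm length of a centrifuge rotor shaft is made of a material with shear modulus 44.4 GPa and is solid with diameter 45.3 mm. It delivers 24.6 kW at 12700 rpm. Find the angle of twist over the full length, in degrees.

ω = 2π·12700/60 = 1330 rad/s, so T = P/ω = 24.6×10³ / 1330 = 18.50 N·m.
J = πd⁴/32 = π(0.0453)⁴/32 = 4.134×10^-7 m⁴.
θ = T·L/(G·J) = 18.50 × 0.698 / (44.4×10⁹ × 4.134×10^-7) = 7.034×10^-4 rad.

0.0403°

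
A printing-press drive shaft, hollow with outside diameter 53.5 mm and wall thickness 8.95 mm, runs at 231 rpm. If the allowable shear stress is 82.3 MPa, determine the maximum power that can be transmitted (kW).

48.1 kW

J = π(d_o⁴ − d_i⁴)/32 = π(0.0535⁴ − 0.0356⁴)/32 = 6.466×10^-7 m⁴.
T_max = τ_allow·J/r = 8.23×10^7 × 6.466×10^-7 / 0.0267 = 1989 N·m.
ω = 2π·231/60 = 24.19 rad/s, so P_max = T_max·ω = 4.812×10^4 W.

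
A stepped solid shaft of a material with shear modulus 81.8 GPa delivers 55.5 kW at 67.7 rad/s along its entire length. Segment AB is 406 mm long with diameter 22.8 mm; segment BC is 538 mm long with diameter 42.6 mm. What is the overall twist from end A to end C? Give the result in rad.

ω = 67.7 rad/s, so T = P/ω = 55.5×10³ / 67.70 = 819.8 N·m.
J_AB = π(0.0228)⁴/32 = 2.65×10^-8 m⁴; J_BC = π(0.0426)⁴/32 = 3.23×10^-7 m⁴.
θ = (T/G)·Σ L_i/J_i = (819.8/81.8×10⁹)·(0.406/2.65×10^-8 + 0.538/3.23×10^-7) = 0.1700 rad.

0.170 rad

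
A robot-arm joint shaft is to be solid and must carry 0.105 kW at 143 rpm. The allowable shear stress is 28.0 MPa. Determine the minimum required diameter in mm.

10.8 mm

ω = 2π·143/60 = 14.97 rad/s, so T = P/ω = 0.105×10³ / 14.97 = 7.012 N·m.
For a solid shaft τ_max = 16T/(πd³), so d = (16T/(π τ_allow))^(1/3) = (16·7.012/(π·2.80×10^7))^(1/3) = 0.01084 m.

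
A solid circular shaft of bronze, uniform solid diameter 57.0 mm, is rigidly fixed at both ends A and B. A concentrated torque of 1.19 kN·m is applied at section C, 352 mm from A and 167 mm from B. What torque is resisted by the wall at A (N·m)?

With uniform GJ and both ends fixed, compatibility θ_AC = θ_CB gives T_A·a = T_B·b, together with T_A + T_B = T₀.
T_A = T₀·b/(a+b) = 1190·167/519.0 = 382.9 N·m; T_B = 807.1 N·m.

383 N·m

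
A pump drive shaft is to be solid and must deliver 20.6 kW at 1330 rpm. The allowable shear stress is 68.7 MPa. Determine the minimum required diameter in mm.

ω = 2π·1330/60 = 139.3 rad/s, so T = P/ω = 20.6×10³ / 139.3 = 147.9 N·m.
For a solid shaft τ_max = 16T/(πd³), so d = (16T/(π τ_allow))^(1/3) = (16·147.9/(π·6.87×10^7))^(1/3) = 0.02222 m.

22.2 mm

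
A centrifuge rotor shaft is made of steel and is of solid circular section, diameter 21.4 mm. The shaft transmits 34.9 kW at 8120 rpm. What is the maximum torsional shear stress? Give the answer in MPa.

21.3 MPa

ω = 2π·8120/60 = 850.3 rad/s, so T = P/ω = 34.9×10³ / 850.3 = 41.04 N·m.
J = πd⁴/32 = π(0.0214)⁴/32 = 2.059×10^-8 m⁴.
τ_max = T·r/J = 41.04 × 0.0107 / 2.059×10^-8 = 2.133×10^7 Pa.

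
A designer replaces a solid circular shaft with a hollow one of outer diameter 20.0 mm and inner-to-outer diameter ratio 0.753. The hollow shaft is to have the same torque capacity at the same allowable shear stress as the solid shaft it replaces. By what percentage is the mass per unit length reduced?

Equal τ_max and T ⇒ the solid shaft needs d_s³ = d_o³(1−k⁴), so d_s = 20.0·(1−0.753⁴)^(1/3) = 17.57 mm.
Area ratio A_h/A_s = d_o²(1−k²)/d_s² = (1−k²)/(1−k⁴)^(2/3) = 0.5608.
Mass saving = 1 − 0.5608 = 43.9 %.

43.9 %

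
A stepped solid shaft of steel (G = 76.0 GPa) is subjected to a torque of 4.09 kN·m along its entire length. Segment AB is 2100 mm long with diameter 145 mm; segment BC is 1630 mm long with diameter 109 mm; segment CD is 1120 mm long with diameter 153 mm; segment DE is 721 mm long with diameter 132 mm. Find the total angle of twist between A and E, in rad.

J_AB = π(0.145)⁴/32 = 4.34×10^-5 m⁴; J_BC = π(0.109)⁴/32 = 1.39×10^-5 m⁴; J_CD = π(0.153)⁴/32 = 5.38×10^-5 m⁴; J_DE = π(0.132)⁴/32 = 2.98×10^-5 m⁴.
θ = (T/G)·Σ L_i/J_i = (4090/76.0×10⁹)·(2.10/4.34×10^-5 + 1.63/1.39×10^-5 + 1.12/5.38×10^-5 + 0.721/2.98×10^-5) = 0.01136 rad.

0.0114 rad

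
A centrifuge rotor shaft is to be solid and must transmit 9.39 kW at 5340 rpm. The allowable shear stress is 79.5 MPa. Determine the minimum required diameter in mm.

10.2 mm

ω = 2π·5340/60 = 559.2 rad/s, so T = P/ω = 9.39×10³ / 559.2 = 16.79 N·m.
For a solid shaft τ_max = 16T/(πd³), so d = (16T/(π τ_allow))^(1/3) = (16·16.79/(π·7.95×10^7))^(1/3) = 0.01025 m.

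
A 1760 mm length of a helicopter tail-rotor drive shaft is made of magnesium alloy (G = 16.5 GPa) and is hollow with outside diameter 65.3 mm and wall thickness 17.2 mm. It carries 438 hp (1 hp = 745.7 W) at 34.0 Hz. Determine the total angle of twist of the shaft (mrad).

96.2 mrad

ω = 2π·34.0 = 213.6 rad/s, so T = P/ω = 438×745.7 / 213.6 = 1529 N·m.
J = π(d_o⁴ − d_i⁴)/32 = π(0.0653⁴ − 0.0309⁴)/32 = 1.696×10^-6 m⁴.
θ = T·L/(G·J) = 1529 × 1.76 / (16.5×10⁹ × 1.696×10^-6) = 0.09618 rad.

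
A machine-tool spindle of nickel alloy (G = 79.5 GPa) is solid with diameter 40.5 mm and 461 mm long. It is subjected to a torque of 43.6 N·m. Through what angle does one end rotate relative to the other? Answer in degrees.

J = πd⁴/32 = π(0.0405)⁴/32 = 2.641×10^-7 m⁴.
θ = T·L/(G·J) = 43.60 × 0.461 / (79.5×10⁹ × 2.641×10^-7) = 9.572×10^-4 rad.

0.0548°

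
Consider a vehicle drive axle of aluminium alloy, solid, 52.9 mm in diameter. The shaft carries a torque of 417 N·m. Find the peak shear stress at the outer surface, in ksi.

J = πd⁴/32 = π(0.0529)⁴/32 = 7.688×10^-7 m⁴.
τ_max = T·r/J = 417.0 × 0.0264 / 7.688×10^-7 = 1.435×10^7 Pa.

2.08 ksi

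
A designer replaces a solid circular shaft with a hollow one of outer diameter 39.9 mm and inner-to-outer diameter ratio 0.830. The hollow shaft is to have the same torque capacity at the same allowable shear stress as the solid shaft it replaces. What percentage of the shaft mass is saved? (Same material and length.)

Equal τ_max and T ⇒ the solid shaft needs d_s³ = d_o³(1−k⁴), so d_s = 39.9·(1−0.830⁴)^(1/3) = 32.20 mm.
Area ratio A_h/A_s = d_o²(1−k²)/d_s² = (1−k²)/(1−k⁴)^(2/3) = 0.4778.
Mass saving = 1 − 0.4778 = 52.2 %.

52.2 %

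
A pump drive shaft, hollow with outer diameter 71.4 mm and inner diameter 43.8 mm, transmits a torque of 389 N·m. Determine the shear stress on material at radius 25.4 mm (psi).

J = π(d_o⁴ − d_i⁴)/32 = π(0.0714⁴ − 0.0438⁴)/32 = 2.190×10^-6 m⁴.
Shear stress varies linearly with radius: τ = T·r/J = 389.0 × 0.0254 / 2.190×10^-6 = 4.511×10^6 Pa.

654 psi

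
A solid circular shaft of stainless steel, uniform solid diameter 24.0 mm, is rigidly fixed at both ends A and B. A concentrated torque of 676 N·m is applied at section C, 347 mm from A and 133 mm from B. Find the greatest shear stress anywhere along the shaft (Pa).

1.80e8 Pa

With uniform GJ and both ends fixed, compatibility θ_AC = θ_CB gives T_A·a = T_B·b, together with T_A + T_B = T₀.
T_A = T₀·b/(a+b) = 676.0·133/480.0 = 187.3 N·m; T_B = 488.7 N·m.
τ in each portion: τ_AC = 6.90×10^7 Pa, τ_CB = 1.80×10^8 Pa; maximum is in CB.
τ_max = T_CB·r/J = 488.7·0.0120/3.26×10^-8 = 1.800×10^8 Pa.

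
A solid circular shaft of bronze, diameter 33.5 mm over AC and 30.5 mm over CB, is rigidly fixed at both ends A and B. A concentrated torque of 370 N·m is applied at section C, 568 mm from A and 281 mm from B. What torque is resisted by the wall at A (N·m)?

Compatibility: T_A·a/J_AC = T_B·b/J_CB with T_A + T_B = T₀.
J_AC = 1.24×10^-7 m⁴, J_CB = 8.50×10^-8 m⁴, so T_A = T₀·(J_AC/a)/((J_AC/a)+(J_CB/b)) = 154.9 N·m, T_B = 215.1 N·m.

155 N·m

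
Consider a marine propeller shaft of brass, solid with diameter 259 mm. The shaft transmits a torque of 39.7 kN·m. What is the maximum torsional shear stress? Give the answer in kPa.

11600 kPa

J = πd⁴/32 = π(0.259)⁴/32 = 4.418×10^-4 m⁴.
τ_max = T·r/J = 39700 × 0.130 / 4.418×10^-4 = 1.164×10^7 Pa.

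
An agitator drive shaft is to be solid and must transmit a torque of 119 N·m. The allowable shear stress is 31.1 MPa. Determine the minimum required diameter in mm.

26.9 mm

For a solid shaft τ_max = 16T/(πd³), so d = (16T/(π τ_allow))^(1/3) = (16·119.0/(π·3.11×10^7))^(1/3) = 0.02691 m.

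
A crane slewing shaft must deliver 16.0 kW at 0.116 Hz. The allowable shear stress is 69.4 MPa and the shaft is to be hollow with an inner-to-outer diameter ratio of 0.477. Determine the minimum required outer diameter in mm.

ω = 2π·0.116 = 0.7288 rad/s, so T = P/ω = 16.0×10³ / 0.7288 = 21950 N·m.
For a hollow shaft with d_i/d_o = 0.477: τ_max = 16T/(π d_o³ (1−k⁴)), so d_o = [16T/(π τ_allow (1−k⁴))]^(1/3) = [16·21950/(π·6.94×10^7·0.9482)]^(1/3) = 0.1193 m.

119 mm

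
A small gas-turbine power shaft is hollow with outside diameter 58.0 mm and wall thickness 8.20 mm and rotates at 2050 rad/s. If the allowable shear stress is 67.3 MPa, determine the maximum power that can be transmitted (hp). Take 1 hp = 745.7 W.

5210 hp

J = π(d_o⁴ − d_i⁴)/32 = π(0.0580⁴ − 0.0416⁴)/32 = 8.170×10^-7 m⁴.
T_max = τ_allow·J/r = 6.73×10^7 × 8.170×10^-7 / 0.0290 = 1896 N·m.
ω = 2050 rad/s, so P_max = T_max·ω = 3.887×10^6 W.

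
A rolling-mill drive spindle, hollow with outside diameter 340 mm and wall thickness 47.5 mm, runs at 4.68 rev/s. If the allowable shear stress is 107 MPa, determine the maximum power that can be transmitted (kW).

J = π(d_o⁴ − d_i⁴)/32 = π(0.340⁴ − 0.245⁴)/32 = 9.582×10^-4 m⁴.
T_max = τ_allow·J/r = 1.07×10^8 × 9.582×10^-4 / 0.170 = 603100 N·m.
ω = 2π·4.68 = 29.41 rad/s, so P_max = T_max·ω = 1.773×10^7 W.

17700 kW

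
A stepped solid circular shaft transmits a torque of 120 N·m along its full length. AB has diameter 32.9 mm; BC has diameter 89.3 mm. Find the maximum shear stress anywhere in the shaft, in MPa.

Under the same torque, τ_max = 16T/(πd³) is largest where d is smallest — segment AB (d = 32.9 mm).
τ_max = 16·120.0/(π·(0.0329)³) = 1.716×10^7 Pa.

17.2 MPa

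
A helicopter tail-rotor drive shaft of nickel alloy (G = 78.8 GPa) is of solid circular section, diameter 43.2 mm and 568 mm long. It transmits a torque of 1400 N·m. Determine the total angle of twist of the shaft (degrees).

1.69°

J = πd⁴/32 = π(0.0432)⁴/32 = 3.419×10^-7 m⁴.
θ = T·L/(G·J) = 1400 × 0.568 / (78.8×10⁹ × 3.419×10^-7) = 0.02951 rad.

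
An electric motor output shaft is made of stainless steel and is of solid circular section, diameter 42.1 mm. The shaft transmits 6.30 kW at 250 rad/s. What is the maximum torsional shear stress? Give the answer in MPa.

ω = 250 rad/s, so T = P/ω = 6.30×10³ / 250.0 = 25.20 N·m.
J = πd⁴/32 = π(0.0421)⁴/32 = 3.084×10^-7 m⁴.
τ_max = T·r/J = 25.20 × 0.0210 / 3.084×10^-7 = 1.720×10^6 Pa.

1.72 MPa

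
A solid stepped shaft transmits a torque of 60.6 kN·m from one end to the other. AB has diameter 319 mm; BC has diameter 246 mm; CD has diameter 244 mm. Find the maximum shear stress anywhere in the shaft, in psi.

3080 psi

Under the same torque, τ_max = 16T/(πd³) is largest where d is smallest — segment CD (d = 244 mm).
τ_max = 16·60600/(π·(0.244)³) = 2.125×10^7 Pa.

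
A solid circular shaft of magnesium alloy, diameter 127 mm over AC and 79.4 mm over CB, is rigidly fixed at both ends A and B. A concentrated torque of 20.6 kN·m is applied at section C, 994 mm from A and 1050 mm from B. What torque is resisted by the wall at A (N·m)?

Compatibility: T_A·a/J_AC = T_B·b/J_CB with T_A + T_B = T₀.
J_AC = 2.55×10^-5 m⁴, J_CB = 3.90×10^-6 m⁴, so T_A = T₀·(J_AC/a)/((J_AC/a)+(J_CB/b)) = 18000 N·m, T_B = 2603 N·m.

18000 N·m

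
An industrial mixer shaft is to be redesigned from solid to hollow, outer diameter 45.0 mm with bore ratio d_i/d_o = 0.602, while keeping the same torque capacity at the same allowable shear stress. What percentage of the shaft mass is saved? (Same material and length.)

Equal τ_max and T ⇒ the solid shaft needs d_s³ = d_o³(1−k⁴), so d_s = 45.0·(1−0.602⁴)^(1/3) = 42.94 mm.
Area ratio A_h/A_s = d_o²(1−k²)/d_s² = (1−k²)/(1−k⁴)^(2/3) = 0.7003.
Mass saving = 1 − 0.7003 = 30.0 %.

30.0 %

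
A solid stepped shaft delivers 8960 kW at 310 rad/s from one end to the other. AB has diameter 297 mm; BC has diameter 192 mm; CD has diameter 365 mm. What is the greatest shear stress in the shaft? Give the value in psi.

ω = 310 rad/s, so T = P/ω = 8960×10³ / 310.0 = 28900 N·m.
Under the same torque, τ_max = 16T/(πd³) is largest where d is smallest — segment BC (d = 192 mm).
τ_max = 16·28900/(π·(0.192)³) = 2.080×10^7 Pa.

3020 psi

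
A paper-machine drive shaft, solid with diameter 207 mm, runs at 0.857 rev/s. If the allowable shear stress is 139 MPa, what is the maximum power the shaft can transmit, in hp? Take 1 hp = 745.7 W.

1750 hp

J = πd⁴/32 = π(0.207)⁴/32 = 1.803×10^-4 m⁴.
T_max = τ_allow·J/r = 1.39×10^8 × 1.803×10^-4 / 0.103 = 242100 N·m.
ω = 2π·0.857 = 5.385 rad/s, so P_max = T_max·ω = 1.304×10^6 W.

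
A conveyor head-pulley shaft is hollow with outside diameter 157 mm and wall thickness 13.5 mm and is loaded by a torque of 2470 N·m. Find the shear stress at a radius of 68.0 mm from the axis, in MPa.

J = π(d_o⁴ − d_i⁴)/32 = π(0.157⁴ − 0.130⁴)/32 = 3.161×10^-5 m⁴.
Shear stress varies linearly with radius: τ = T·r/J = 2470 × 0.0680 / 3.161×10^-5 = 5.314×10^6 Pa.

5.31 MPa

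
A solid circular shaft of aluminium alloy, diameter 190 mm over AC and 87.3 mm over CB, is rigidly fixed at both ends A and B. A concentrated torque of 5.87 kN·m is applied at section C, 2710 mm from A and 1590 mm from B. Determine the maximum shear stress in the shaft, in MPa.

Compatibility: T_A·a/J_AC = T_B·b/J_CB with T_A + T_B = T₀.
J_AC = 1.28×10^-4 m⁴, J_CB = 5.70×10^-6 m⁴, so T_A = T₀·(J_AC/a)/((J_AC/a)+(J_CB/b)) = 5456 N·m, T_B = 414.4 N·m.
τ in each portion: τ_AC = 4.05×10^6 Pa, τ_CB = 3.17×10^6 Pa; maximum is in AC.
τ_max = T_AC·r/J = 5456·0.0950/1.28×10^-4 = 4.051×10^6 Pa.

4.05 MPa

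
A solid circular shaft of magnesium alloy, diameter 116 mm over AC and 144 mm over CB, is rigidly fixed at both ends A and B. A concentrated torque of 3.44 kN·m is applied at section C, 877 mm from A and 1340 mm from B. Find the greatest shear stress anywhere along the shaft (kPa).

Compatibility: T_A·a/J_AC = T_B·b/J_CB with T_A + T_B = T₀.
J_AC = 1.78×10^-5 m⁴, J_CB = 4.22×10^-5 m⁴, so T_A = T₀·(J_AC/a)/((J_AC/a)+(J_CB/b)) = 1347 N·m, T_B = 2093 N·m.
τ in each portion: τ_AC = 4.39×10^6 Pa, τ_CB = 3.57×10^6 Pa; maximum is in AC.
τ_max = T_AC·r/J = 1347·0.0580/1.78×10^-5 = 4.394×10^6 Pa.

4390 kPa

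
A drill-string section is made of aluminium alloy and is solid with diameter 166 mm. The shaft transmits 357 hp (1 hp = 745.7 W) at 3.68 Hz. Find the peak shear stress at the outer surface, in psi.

ω = 2π·3.68 = 23.12 rad/s, so T = P/ω = 357×745.7 / 23.12 = 11510 N·m.
J = πd⁴/32 = π(0.166)⁴/32 = 7.455×10^-5 m⁴.
τ_max = T·r/J = 11510 × 0.0830 / 7.455×10^-5 = 1.282×10^7 Pa.

1860 psi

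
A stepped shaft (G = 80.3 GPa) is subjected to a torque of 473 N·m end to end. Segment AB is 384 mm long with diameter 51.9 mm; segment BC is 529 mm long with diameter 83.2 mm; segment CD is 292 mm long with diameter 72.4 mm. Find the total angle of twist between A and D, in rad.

0.00448 rad

J_AB = π(0.0519)⁴/32 = 7.12×10^-7 m⁴; J_BC = π(0.0832)⁴/32 = 4.70×10^-6 m⁴; J_CD = π(0.0724)⁴/32 = 2.70×10^-6 m⁴.
θ = (T/G)·Σ L_i/J_i = (473.0/80.3×10⁹)·(0.384/7.12×10^-7 + 0.529/4.70×10^-6 + 0.292/2.70×10^-6) = 4.475×10^-3 rad.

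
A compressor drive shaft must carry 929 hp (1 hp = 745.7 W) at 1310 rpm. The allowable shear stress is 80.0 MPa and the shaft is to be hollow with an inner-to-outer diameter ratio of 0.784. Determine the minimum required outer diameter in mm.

80.2 mm

ω = 2π·1310/60 = 137.2 rad/s, so T = P/ω = 929×745.7 / 137.2 = 5050 N·m.
For a hollow shaft with d_i/d_o = 0.784: τ_max = 16T/(π d_o³ (1−k⁴)), so d_o = [16T/(π τ_allow (1−k⁴))]^(1/3) = [16·5050/(π·8.00×10^7·0.6222)]^(1/3) = 0.08024 m.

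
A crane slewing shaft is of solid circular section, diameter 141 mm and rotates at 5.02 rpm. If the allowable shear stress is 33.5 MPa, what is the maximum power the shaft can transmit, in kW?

9.69 kW

J = πd⁴/32 = π(0.141)⁴/32 = 3.880×10^-5 m⁴.
T_max = τ_allow·J/r = 3.35×10^7 × 3.880×10^-5 / 0.0705 = 18440 N·m.
ω = 2π·5.02/60 = 0.5257 rad/s, so P_max = T_max·ω = 9693 W.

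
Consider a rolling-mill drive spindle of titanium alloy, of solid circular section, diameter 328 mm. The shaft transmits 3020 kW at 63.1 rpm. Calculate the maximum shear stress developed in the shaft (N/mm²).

ω = 2π·63.1/60 = 6.608 rad/s, so T = P/ω = 3020×10³ / 6.608 = 457000 N·m.
J = πd⁴/32 = π(0.328)⁴/32 = 1.136×10^-3 m⁴.
τ_max = T·r/J = 457000 × 0.164 / 1.136×10^-3 = 6.596×10^7 Pa.

66.0 N/mm²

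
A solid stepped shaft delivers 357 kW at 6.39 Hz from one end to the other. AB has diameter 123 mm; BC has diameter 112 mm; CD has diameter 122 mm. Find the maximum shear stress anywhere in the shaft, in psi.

ω = 2π·6.39 = 40.15 rad/s, so T = P/ω = 357×10³ / 40.15 = 8892 N·m.
Under the same torque, τ_max = 16T/(πd³) is largest where d is smallest — segment BC (d = 112 mm).
τ_max = 16·8892/(π·(0.112)³) = 3.223×10^7 Pa.

4680 psi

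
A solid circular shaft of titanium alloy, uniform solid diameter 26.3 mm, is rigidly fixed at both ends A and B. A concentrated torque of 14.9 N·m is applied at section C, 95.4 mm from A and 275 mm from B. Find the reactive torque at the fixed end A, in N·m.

11.1 N·m

With uniform GJ and both ends fixed, compatibility θ_AC = θ_CB gives T_A·a = T_B·b, together with T_A + T_B = T₀.
T_A = T₀·b/(a+b) = 14.90·275/370.4 = 11.06 N·m; T_B = 3.838 N·m.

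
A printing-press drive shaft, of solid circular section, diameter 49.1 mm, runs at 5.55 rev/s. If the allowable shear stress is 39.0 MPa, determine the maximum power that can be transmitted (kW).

31.6 kW

J = πd⁴/32 = π(0.0491)⁴/32 = 5.706×10^-7 m⁴.
T_max = τ_allow·J/r = 3.90×10^7 × 5.706×10^-7 / 0.0246 = 906.4 N·m.
ω = 2π·5.55 = 34.87 rad/s, so P_max = T_max·ω = 3.161×10^4 W.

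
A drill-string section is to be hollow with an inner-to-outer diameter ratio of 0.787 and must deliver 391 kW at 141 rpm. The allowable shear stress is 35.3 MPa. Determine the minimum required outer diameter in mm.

ω = 2π·141/60 = 14.77 rad/s, so T = P/ω = 391×10³ / 14.77 = 26480 N·m.
For a hollow shaft with d_i/d_o = 0.787: τ_max = 16T/(π d_o³ (1−k⁴)), so d_o = [16T/(π τ_allow (1−k⁴))]^(1/3) = [16·26480/(π·3.53×10^7·0.6164)]^(1/3) = 0.1837 m.

184 mm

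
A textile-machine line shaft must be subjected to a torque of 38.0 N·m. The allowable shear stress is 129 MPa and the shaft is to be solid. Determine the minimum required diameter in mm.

For a solid shaft τ_max = 16T/(πd³), so d = (16T/(π τ_allow))^(1/3) = (16·38.00/(π·1.29×10^8))^(1/3) = 0.01145 m.

11.4 mm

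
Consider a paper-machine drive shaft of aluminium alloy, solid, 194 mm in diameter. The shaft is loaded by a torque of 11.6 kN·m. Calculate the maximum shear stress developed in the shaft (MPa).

8.09 MPa

J = πd⁴/32 = π(0.194)⁴/32 = 1.391×10^-4 m⁴.
τ_max = T·r/J = 11600 × 0.0970 / 1.391×10^-4 = 8.091×10^6 Pa.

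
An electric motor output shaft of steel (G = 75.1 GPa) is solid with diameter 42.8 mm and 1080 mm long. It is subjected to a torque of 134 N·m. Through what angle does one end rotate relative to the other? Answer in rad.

J = πd⁴/32 = π(0.0428)⁴/32 = 3.294×10^-7 m⁴.
θ = T·L/(G·J) = 134.0 × 1.08 / (75.1×10⁹ × 3.294×10^-7) = 5.849×10^-3 rad.

0.00585 rad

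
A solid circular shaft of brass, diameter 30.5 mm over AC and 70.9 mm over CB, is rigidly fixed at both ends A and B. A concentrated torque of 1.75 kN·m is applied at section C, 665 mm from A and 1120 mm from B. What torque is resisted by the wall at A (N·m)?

95.4 N·m

Compatibility: T_A·a/J_AC = T_B·b/J_CB with T_A + T_B = T₀.
J_AC = 8.50×10^-8 m⁴, J_CB = 2.48×10^-6 m⁴, so T_A = T₀·(J_AC/a)/((J_AC/a)+(J_CB/b)) = 95.43 N·m, T_B = 1655 N·m.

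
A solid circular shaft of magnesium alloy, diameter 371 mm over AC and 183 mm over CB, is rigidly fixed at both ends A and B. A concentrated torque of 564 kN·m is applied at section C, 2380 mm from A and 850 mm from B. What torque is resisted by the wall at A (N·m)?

Compatibility: T_A·a/J_AC = T_B·b/J_CB with T_A + T_B = T₀.
J_AC = 1.86×10^-3 m⁴, J_CB = 1.10×10^-4 m⁴, so T_A = T₀·(J_AC/a)/((J_AC/a)+(J_CB/b)) = 483800 N·m, T_B = 80190 N·m.

484000 N·m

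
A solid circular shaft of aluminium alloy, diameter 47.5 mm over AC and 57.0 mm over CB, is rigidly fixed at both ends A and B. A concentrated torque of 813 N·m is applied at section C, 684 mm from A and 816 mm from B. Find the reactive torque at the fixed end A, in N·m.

297 N·m

Compatibility: T_A·a/J_AC = T_B·b/J_CB with T_A + T_B = T₀.
J_AC = 5.00×10^-7 m⁴, J_CB = 1.04×10^-6 m⁴, so T_A = T₀·(J_AC/a)/((J_AC/a)+(J_CB/b)) = 296.9 N·m, T_B = 516.1 N·m.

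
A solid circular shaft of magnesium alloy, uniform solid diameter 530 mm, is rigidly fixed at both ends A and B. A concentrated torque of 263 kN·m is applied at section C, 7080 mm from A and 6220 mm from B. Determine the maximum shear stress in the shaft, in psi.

With uniform GJ and both ends fixed, compatibility θ_AC = θ_CB gives T_A·a = T_B·b, together with T_A + T_B = T₀.
T_A = T₀·b/(a+b) = 263000·6220/13300 = 123000 N·m; T_B = 140000 N·m.
τ in each portion: τ_AC = 4.21×10^6 Pa, τ_CB = 4.79×10^6 Pa; maximum is in CB.
τ_max = T_CB·r/J = 140000·0.265/7.75×10^-3 = 4.789×10^6 Pa.

695 psi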